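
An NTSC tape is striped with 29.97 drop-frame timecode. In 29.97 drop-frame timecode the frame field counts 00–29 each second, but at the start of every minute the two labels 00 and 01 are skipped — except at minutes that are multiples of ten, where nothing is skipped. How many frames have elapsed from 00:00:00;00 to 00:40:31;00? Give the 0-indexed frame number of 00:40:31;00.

72858

As if non-drop at 30 labels/s: (0 × 3600 + 40 × 60 + 31) × 30 + 0 = 72930.
Minute boundaries passed: 40; those not divisible by 10: 40 − 4 = 36; dropped labels = 2 × 36 = 72.
Actual frame index = 72930 − 72 = 72858.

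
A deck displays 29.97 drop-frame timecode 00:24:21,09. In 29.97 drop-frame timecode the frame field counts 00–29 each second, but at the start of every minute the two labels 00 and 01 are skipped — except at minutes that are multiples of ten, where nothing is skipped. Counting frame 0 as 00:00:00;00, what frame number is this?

43795

As if non-drop at 30 labels/s: (0 × 3600 + 24 × 60 + 21) × 30 + 9 = 43839.
Minute boundaries passed: 24; those not divisible by 10: 24 − 2 = 22; dropped labels = 2 × 22 = 44.
Actual frame index = 43839 − 44 = 43795.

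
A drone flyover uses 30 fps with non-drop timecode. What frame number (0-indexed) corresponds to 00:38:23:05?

69095

Total seconds to the label: (0 × 3600 + 38 × 60 + 23) = 2303.
Frame index = 2303 × 30 + 5 = 69095.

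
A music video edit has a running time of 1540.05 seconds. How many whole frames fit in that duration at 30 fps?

46201 frames

Frames = 1540.05 × 30 = 92403/2 ≈ 46201.5000.
Complete frames: 46201.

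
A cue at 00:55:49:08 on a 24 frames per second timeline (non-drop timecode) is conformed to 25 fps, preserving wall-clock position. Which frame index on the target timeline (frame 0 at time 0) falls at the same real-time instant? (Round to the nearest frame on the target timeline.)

Source frame index: (0×3600 + 55×60 + 49) × 24 + 8 = 80384.
Real time: 80384 / (24) = 10048/3 s.
Target frame: (10048/3) × (25) = 251200/3 ≈ 83733.333 → 83733.

frame 83733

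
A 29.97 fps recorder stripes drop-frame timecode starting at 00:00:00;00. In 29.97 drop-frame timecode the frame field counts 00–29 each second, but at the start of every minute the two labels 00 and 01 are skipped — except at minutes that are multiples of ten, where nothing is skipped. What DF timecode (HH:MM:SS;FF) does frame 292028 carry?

02:42:24;00

Ten DF minutes hold 17982 frames, so frame 292028 lies in block 16 (frames 287712–305693) with 4316 frames into that block.
The block's first minute is 1800 frames and the rest 1798 each; 4316 frames reaches minute 2, so 16 × 18 + 2 × 2 = 292 labels have been skipped so far.
Adding those back, label number 292028 + 292 = 292320 at 30 labels/s is 9744 s + 0 f = 2 h 42 min 24 s frame 0, i.e. 02:42:24;00.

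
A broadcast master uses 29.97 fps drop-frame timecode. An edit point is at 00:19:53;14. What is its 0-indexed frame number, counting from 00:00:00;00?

Complete 10-minute blocks: 1, each 17982 frames → 17982.
Remaining 9 whole minutes in the current block: 1800 + 8 × 1798 = 16184 frames.
Within the current minute: 53 × 30 + 14 − 2 = 1602 (labels ;00/;01 skipped at this minute). Total = 17982 + 16184 + 1602 = 35768.

35768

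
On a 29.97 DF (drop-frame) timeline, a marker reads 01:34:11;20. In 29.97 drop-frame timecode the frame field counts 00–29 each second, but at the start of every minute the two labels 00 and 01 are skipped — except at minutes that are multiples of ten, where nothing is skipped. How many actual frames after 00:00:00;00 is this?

169380

Complete 10-minute blocks: 9, each 17982 frames → 161838.
Remaining 4 whole minutes in the current block: 1800 + 3 × 1798 = 7194 frames.
Within the current minute: 11 × 30 + 20 − 2 = 348 (labels ;00/;01 skipped at this minute). Total = 161838 + 7194 + 348 = 169380.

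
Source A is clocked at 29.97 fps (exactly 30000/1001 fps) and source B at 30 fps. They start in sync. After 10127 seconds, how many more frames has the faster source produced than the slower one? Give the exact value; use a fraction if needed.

23370/77 frames

A emits 30000/1001 × 10127 = 23370000/77 frames; B emits 30 × 10127 = 303810.
Difference = 23370/77 frames (≈ 303.5065); B is ahead of A.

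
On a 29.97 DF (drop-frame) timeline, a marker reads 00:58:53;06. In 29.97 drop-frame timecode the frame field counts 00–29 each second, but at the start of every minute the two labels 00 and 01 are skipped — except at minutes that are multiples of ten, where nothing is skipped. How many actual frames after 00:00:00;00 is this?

Complete 10-minute blocks: 5, each 17982 frames → 89910.
Remaining 8 whole minutes in the current block: 1800 + 7 × 1798 = 14386 frames.
Within the current minute: 53 × 30 + 6 − 2 = 1594 (labels ;00/;01 skipped at this minute). Total = 89910 + 14386 + 1594 = 105890.

105890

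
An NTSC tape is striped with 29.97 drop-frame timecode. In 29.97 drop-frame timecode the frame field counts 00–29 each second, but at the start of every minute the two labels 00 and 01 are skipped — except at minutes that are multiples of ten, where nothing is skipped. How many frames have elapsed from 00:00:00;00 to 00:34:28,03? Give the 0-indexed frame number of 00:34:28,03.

Complete 10-minute blocks: 3, each 17982 frames → 53946.
Remaining 4 whole minutes in the current block: 1800 + 3 × 1798 = 7194 frames.
Within the current minute: 28 × 30 + 3 − 2 = 841 (labels ;00/;01 skipped at this minute). Total = 53946 + 7194 + 841 = 61981.

61981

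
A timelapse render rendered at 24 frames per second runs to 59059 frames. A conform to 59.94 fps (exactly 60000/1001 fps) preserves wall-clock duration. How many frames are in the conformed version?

147500 frames

Target frames = source frames × (target rate / source rate) = 59059 × (60000/1001)/(24) = 59059 × 2500/1001 = 147500.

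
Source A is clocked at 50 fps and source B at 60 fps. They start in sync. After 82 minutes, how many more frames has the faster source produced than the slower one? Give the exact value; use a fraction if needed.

49200 frames

82 min = 4920 s.
A emits 50 × 4920 = 246000 frames; B emits 60 × 4920 = 295200.
Difference = 49200 frames; B is ahead of A.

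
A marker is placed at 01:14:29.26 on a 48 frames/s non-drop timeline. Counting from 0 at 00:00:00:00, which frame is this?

214538

Total seconds to the label: (1 × 3600 + 14 × 60 + 29) = 4469.
Frame index = 4469 × 48 + 26 = 214538.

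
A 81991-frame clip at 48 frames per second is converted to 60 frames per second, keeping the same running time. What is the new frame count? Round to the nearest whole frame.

102489 frames

Frames at target rate = 81991 × (60) / (48) = 409955/4 ≈ 102488.750.
Nearest whole frame: 102489.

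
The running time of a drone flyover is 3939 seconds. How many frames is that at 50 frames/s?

Frames = 3939 × 50 = 196950.

196950 frames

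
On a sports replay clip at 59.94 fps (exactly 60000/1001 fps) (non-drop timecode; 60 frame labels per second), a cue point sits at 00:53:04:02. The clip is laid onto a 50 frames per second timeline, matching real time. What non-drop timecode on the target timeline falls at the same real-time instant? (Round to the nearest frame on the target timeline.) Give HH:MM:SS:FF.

00:53:07:11

Source frame index: (0×3600 + 53×60 + 4) × 60 + 2 = 191042.
Real time: 191042 / (60000/1001) = 95616521/30000 s.
Target frame: (95616521/30000) × (50) = 95616521/600 ≈ 159360.868 → 159361.
At 50 labels/s: frame 159361 → 00:53:07:11.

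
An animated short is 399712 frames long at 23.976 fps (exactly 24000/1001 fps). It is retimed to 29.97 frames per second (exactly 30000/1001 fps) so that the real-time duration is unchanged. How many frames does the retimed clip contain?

Target frames = source frames × (target rate / source rate) = 399712 × (30000/1001)/(24000/1001) = 399712 × 5/4 = 499640.

499640 frames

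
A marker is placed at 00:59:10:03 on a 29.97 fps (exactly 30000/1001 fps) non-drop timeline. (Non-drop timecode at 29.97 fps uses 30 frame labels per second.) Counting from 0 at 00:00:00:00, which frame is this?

106503

Total seconds to the label: (0 × 3600 + 59 × 60 + 10) = 3550.
Frame index = 3550 × 30 + 3 = 106503.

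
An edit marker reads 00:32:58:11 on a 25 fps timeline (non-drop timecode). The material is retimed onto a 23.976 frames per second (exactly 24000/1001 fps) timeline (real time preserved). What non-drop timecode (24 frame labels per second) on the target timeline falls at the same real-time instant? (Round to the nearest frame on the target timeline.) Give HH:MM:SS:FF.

00:32:56:11

Source frame index: (0×3600 + 32×60 + 58) × 25 + 11 = 49461.
Real time: 49461 / (25) = 49461/25 s.
Target frame: (49461/25) × (24000/1001) = 47482560/1001 ≈ 47435.125 → 47435.
At 24 labels/s: frame 47435 → 00:32:56:11.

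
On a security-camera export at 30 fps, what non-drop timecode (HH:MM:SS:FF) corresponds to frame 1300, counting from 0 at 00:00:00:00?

1300 ÷ 30 = 43 full seconds, remainder 10 frames.
43 s = 0 h 0 min 43 s.
Timecode: 00:00:43:10.

00:00:43:10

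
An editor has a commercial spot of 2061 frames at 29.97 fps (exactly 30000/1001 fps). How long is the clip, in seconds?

Running time = 2061 / (30000/1001) = 68.7687 s.

68.7687 seconds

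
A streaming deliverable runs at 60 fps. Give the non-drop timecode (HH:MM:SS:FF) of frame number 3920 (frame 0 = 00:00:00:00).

00:01:05:20

3920 ÷ 60 = 65 full seconds, remainder 20 frames.
65 s = 0 h 1 min 5 s.
Timecode: 00:01:05:20.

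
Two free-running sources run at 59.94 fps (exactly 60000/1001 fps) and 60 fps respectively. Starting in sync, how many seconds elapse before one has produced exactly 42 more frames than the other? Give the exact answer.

700.7 seconds

The gap grows by |60 − 60000/1001| = 60/1001 frames per second.
Time for a 42-frame gap: 42 ÷ (60/1001) = 700.7 s.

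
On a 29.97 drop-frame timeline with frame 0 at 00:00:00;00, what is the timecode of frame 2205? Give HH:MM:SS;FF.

Each 10-minute DF block holds 10 × 60 × 30 − 9 × 2 = 17982 frames. 2205 ÷ 17982 → 0 full blocks, remainder 2205.
Within the partial block the first minute is 1800 frames and each further minute 1798, so 1 further minute boundary passed. Total skipped labels = 18 × 0 + 2 × 1 = 2.
Non-drop label index = 2205 + 2 = 2207; at 30 labels/s that is 00:01:13:17, i.e. DF 00:01:13;17.

00:01:13;17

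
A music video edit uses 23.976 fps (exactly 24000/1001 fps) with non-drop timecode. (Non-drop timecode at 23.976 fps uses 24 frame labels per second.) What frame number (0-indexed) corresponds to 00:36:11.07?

frame 52111

Total seconds to the label: (0 × 3600 + 36 × 60 + 11) = 2171.
Frame index = 2171 × 24 + 7 = 52111.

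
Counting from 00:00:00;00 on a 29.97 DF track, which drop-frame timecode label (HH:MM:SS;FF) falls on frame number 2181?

Ten DF minutes hold 17982 frames, so frame 2181 lies in block 0 (frames 0–17981) with 2181 frames into that block.
The block's first minute is 1800 frames and the rest 1798 each; 2181 frames reaches minute 1, so 0 × 18 + 1 × 2 = 2 labels have been skipped so far.
Adding those back, label number 2181 + 2 = 2183 at 30 labels/s is 72 s + 23 f = 0 h 1 min 12 s frame 23, i.e. 00:01:12;23.

00:01:12;23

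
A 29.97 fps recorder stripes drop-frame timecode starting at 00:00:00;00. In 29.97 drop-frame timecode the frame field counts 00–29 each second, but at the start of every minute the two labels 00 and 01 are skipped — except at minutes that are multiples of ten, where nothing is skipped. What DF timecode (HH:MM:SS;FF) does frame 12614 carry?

00:07:00;28

Ten DF minutes hold 17982 frames, so frame 12614 lies in block 0 (frames 0–17981) with 12614 frames into that block.
The block's first minute is 1800 frames and the rest 1798 each; 12614 frames reaches minute 7, so 0 × 18 + 7 × 2 = 14 labels have been skipped so far.
Adding those back, label number 12614 + 14 = 12628 at 30 labels/s is 420 s + 28 f = 0 h 7 min 0 s frame 28, i.e. 00:07:00;28.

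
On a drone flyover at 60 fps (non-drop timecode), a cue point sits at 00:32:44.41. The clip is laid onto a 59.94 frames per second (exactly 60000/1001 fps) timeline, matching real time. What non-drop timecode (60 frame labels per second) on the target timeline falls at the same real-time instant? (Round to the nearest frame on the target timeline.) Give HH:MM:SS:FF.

00:32:42:43

Source frame index: (0×3600 + 32×60 + 44) × 60 + 41 = 117881.
Real time: 117881 / (60) = 117881/60 s.
Target frame: (117881/60) × (60000/1001) = 117881000/1001 ≈ 117763.237 → 117763.
At 60 labels/s: frame 117763 → 00:32:42:43.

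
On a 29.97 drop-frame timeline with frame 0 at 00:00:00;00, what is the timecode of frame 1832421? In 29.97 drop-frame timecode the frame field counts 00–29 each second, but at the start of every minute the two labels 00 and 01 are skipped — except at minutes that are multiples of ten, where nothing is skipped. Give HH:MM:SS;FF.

Each 10-minute DF block holds 10 × 60 × 30 − 9 × 2 = 17982 frames. 1832421 ÷ 17982 → 101 full blocks, remainder 16239.
Within the partial block the first minute is 1800 frames and each further minute 1798, so 9 further minute boundaries passed. Total skipped labels = 18 × 101 + 2 × 9 = 1836.
Non-drop label index = 1832421 + 1836 = 1834257; at 30 labels/s that is 16:59:01:27, i.e. DF 16:59:01;27.

16:59:01;27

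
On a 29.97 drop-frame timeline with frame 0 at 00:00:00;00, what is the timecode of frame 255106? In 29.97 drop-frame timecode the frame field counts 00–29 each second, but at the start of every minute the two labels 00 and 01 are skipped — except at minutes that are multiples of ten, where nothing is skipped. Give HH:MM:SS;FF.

02:21:52;00

Ten DF minutes hold 17982 frames, so frame 255106 lies in block 14 (frames 251748–269729) with 3358 frames into that block.
The block's first minute is 1800 frames and the rest 1798 each; 3358 frames reaches minute 1, so 14 × 18 + 1 × 2 = 254 labels have been skipped so far.
Adding those back, label number 255106 + 254 = 255360 at 30 labels/s is 8512 s + 0 f = 2 h 21 min 52 s frame 0, i.e. 02:21:52;00.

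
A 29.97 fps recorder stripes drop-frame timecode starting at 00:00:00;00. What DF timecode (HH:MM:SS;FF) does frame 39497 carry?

Each 10-minute DF block holds 10 × 60 × 30 − 9 × 2 = 17982 frames. 39497 ÷ 17982 → 2 full blocks, remainder 3533.
Within the partial block the first minute is 1800 frames and each further minute 1798, so 1 further minute boundary passed. Total skipped labels = 18 × 2 + 2 × 1 = 38.
Non-drop label index = 39497 + 38 = 39535; at 30 labels/s that is 00:21:57:25, i.e. DF 00:21:57;25.

00:21:57;25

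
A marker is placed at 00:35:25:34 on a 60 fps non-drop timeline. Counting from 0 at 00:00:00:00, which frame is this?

Total seconds to the label: (0 × 3600 + 35 × 60 + 25) = 2125.
Frame index = 2125 × 60 + 34 = 127534.

frame 127534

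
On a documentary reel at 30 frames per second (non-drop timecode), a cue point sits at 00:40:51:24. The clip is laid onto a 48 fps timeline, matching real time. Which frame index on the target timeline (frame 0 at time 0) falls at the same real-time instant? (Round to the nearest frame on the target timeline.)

frame 117686

Source frame index: (0×3600 + 40×60 + 51) × 30 + 24 = 73554.
Real time: 73554 / (30) = 12259/5 s.
Target frame: (12259/5) × (48) = 588432/5 ≈ 117686.400 → 117686.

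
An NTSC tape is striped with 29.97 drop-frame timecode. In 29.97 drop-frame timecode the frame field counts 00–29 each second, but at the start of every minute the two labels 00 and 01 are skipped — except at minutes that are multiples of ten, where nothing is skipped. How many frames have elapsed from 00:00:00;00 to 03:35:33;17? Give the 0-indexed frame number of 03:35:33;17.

Complete 10-minute blocks: 21, each 17982 frames → 377622.
Remaining 5 whole minutes in the current block: 1800 + 4 × 1798 = 8992 frames.
Within the current minute: 33 × 30 + 17 − 2 = 1005 (labels ;00/;01 skipped at this minute). Total = 377622 + 8992 + 1005 = 387619.

387619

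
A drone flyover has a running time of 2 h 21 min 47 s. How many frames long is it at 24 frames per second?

2 h 21 min 47 s = 8507 s.
Frames = 8507 × 24 = 204168.

204168 frames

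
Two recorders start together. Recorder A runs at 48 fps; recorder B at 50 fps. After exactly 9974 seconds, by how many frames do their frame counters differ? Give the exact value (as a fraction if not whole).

19948 frames

A emits 48 × 9974 = 478752 frames; B emits 50 × 9974 = 498700.
Difference = 19948 frames; B is ahead of A.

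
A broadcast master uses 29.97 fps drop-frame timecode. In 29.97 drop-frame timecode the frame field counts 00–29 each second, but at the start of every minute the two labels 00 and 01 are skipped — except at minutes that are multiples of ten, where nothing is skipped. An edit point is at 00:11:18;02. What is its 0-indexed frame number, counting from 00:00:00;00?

Complete 10-minute blocks: 1, each 17982 frames → 17982.
Remaining 1 whole minute in the current block: 1800 + 0 × 1798 = 1800 frames.
Within the current minute: 18 × 30 + 2 − 2 = 540 (labels ;00/;01 skipped at this minute). Total = 17982 + 1800 + 540 = 20322.

20322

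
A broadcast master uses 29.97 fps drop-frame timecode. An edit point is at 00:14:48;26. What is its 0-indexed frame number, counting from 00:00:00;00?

26640

As if non-drop at 30 labels/s: (0 × 3600 + 14 × 60 + 48) × 30 + 26 = 26666.
Minute boundaries passed: 14; those not divisible by 10: 14 − 1 = 13; dropped labels = 2 × 13 = 26.
Actual frame index = 26666 − 26 = 26640.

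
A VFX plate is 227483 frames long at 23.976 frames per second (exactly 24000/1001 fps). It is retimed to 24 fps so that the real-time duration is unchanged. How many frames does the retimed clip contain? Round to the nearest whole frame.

Frames at target rate = 227483 × (24) / (24000/1001) = 227710483/1000 ≈ 227710.483.
Nearest whole frame: 227710.

227710 frames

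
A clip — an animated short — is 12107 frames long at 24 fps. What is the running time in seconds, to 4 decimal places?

Running time = 12107 × 1/24 = 12107/24 s ≈ 504.4583 s.

504.4583 seconds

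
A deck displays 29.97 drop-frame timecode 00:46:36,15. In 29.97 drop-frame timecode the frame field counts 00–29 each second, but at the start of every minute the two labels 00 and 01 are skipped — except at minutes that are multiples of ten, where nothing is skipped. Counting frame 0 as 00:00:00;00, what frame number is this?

83811

As if non-drop at 30 labels/s: (0 × 3600 + 46 × 60 + 36) × 30 + 15 = 83895.
Minute boundaries passed: 46; those not divisible by 10: 46 − 4 = 42; dropped labels = 2 × 42 = 84.
Actual frame index = 83895 − 84 = 83811.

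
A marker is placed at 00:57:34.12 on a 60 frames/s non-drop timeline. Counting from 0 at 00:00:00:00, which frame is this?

frame 207252

Total seconds to the label: (0 × 3600 + 57 × 60 + 34) = 3454.
Frame index = 3454 × 60 + 12 = 207252.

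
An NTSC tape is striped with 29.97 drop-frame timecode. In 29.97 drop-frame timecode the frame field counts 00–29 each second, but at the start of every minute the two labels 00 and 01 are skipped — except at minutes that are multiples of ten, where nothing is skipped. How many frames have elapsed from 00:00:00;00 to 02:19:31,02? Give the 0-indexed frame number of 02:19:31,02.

250880

As if non-drop at 30 labels/s: (2 × 3600 + 19 × 60 + 31) × 30 + 2 = 251132.
Minute boundaries passed: 139; those not divisible by 10: 139 − 13 = 126; dropped labels = 2 × 126 = 252.
Actual frame index = 251132 − 252 = 250880.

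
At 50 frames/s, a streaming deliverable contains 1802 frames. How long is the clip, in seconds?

Running time = 1802 / (50) = 36.04 s.

36.04 seconds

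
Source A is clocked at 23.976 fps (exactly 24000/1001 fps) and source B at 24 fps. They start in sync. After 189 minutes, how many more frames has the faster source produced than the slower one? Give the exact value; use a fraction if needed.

189 min = 11340 s.
A emits 24000/1001 × 11340 = 38880000/143 frames; B emits 24 × 11340 = 272160.
Difference = 38880/143 frames (≈ 271.8881); B is ahead of A.

38880/143 frames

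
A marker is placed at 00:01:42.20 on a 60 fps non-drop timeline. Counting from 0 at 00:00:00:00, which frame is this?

6140

Total seconds to the label: (0 × 3600 + 1 × 60 + 42) = 102.
Frame index = 102 × 60 + 20 = 6140.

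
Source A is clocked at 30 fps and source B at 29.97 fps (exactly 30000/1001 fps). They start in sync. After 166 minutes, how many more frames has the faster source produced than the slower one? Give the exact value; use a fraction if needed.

166 min = 9960 s.
A emits 30 × 9960 = 298800 frames; B emits 30000/1001 × 9960 = 298800000/1001.
Difference = 298800/1001 frames (≈ 298.5015); B is behind A.

298800/1001 frames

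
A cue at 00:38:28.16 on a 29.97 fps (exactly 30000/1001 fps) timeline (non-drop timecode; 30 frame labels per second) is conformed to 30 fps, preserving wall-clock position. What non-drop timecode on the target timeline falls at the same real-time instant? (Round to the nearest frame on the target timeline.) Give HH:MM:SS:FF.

Source frame index: (0×3600 + 38×60 + 28) × 30 + 16 = 69256.
Real time: 69256 / (30000/1001) = 8665657/3750 s.
Target frame: (8665657/3750) × (30) = 8665657/125 ≈ 69325.256 → 69325.
At 30 labels/s: frame 69325 → 00:38:30:25.

00:38:30:25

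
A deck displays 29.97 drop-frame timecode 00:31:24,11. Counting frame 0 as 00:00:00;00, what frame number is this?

56475

Complete 10-minute blocks: 3, each 17982 frames → 53946.
Remaining 1 whole minute in the current block: 1800 + 0 × 1798 = 1800 frames.
Within the current minute: 24 × 30 + 11 − 2 = 729 (labels ;00/;01 skipped at this minute). Total = 53946 + 1800 + 729 = 56475.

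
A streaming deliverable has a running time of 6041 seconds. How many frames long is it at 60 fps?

Frames = 6041 × 60 = 362460.

362460 frames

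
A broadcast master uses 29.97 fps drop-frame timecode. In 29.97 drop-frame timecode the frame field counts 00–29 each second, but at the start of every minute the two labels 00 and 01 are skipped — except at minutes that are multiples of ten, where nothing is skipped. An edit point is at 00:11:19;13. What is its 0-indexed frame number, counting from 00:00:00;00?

Complete 10-minute blocks: 1, each 17982 frames → 17982.
Remaining 1 whole minute in the current block: 1800 + 0 × 1798 = 1800 frames.
Within the current minute: 19 × 30 + 13 − 2 = 581 (labels ;00/;01 skipped at this minute). Total = 17982 + 1800 + 581 = 20363.

20363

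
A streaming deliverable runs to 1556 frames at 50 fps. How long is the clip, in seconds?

Running time = 1556 / (50) = 31.12 s.

31.12 seconds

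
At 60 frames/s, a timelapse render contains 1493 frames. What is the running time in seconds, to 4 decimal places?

24.8833 seconds

Running time = 1493 × 1/60 = 1493/60 s ≈ 24.8833 s.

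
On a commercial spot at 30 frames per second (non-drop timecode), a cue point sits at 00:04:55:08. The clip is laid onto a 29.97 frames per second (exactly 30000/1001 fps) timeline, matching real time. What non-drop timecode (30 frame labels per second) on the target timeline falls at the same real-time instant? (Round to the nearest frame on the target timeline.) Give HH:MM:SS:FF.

Source frame index: (0×3600 + 4×60 + 55) × 30 + 8 = 8858.
Real time: 8858 / (30) = 4429/15 s.
Target frame: (4429/15) × (30000/1001) = 8858000/1001 ≈ 8849.151 → 8849.
At 30 labels/s: frame 8849 → 00:04:54:29.

00:04:54:29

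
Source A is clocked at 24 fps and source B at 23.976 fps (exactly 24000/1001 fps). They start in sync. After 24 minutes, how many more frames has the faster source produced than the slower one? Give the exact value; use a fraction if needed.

34560/1001 frames

24 min = 1440 s.
A emits 24 × 1440 = 34560 frames; B emits 24000/1001 × 1440 = 34560000/1001.
Difference = 34560/1001 frames (≈ 34.5255); B is behind A.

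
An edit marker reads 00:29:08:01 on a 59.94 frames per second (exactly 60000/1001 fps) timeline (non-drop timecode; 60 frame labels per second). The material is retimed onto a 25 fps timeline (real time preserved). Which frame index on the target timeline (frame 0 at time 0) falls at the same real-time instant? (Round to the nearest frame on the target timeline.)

Source frame index: (0×3600 + 29×60 + 8) × 60 + 1 = 104881.
Real time: 104881 / (60000/1001) = 104985881/60000 s.
Target frame: (104985881/60000) × (25) = 104985881/2400 ≈ 43744.117 → 43744.

frame 43744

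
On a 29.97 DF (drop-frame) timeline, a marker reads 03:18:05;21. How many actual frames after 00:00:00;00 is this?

356213

As if non-drop at 30 labels/s: (3 × 3600 + 18 × 60 + 5) × 30 + 21 = 356571.
Minute boundaries passed: 198; those not divisible by 10: 198 − 19 = 179; dropped labels = 2 × 179 = 358.
Actual frame index = 356571 − 358 = 356213.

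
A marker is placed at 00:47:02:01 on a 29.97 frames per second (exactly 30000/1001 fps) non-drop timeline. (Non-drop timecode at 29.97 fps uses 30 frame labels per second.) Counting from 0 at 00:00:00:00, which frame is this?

84661

Total seconds to the label: (0 × 3600 + 47 × 60 + 2) = 2822.
Frame index = 2822 × 30 + 1 = 84661.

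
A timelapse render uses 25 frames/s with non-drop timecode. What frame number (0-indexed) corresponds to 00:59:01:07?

frame 88532

Total seconds to the label: (0 × 3600 + 59 × 60 + 1) = 3541.
Frame index = 3541 × 25 + 7 = 88532.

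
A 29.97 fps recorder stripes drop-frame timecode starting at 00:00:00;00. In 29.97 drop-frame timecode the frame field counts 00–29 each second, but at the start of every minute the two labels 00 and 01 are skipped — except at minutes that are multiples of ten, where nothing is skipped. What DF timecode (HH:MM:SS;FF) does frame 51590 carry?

00:28:41;12

Each 10-minute DF block holds 10 × 60 × 30 − 9 × 2 = 17982 frames. 51590 ÷ 17982 → 2 full blocks, remainder 15626.
Within the partial block the first minute is 1800 frames and each further minute 1798, so 8 further minute boundaries passed. Total skipped labels = 18 × 2 + 2 × 8 = 52.
Non-drop label index = 51590 + 52 = 51642; at 30 labels/s that is 00:28:41:12, i.e. DF 00:28:41;12.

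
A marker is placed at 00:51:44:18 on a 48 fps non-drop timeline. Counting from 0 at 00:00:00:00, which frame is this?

149010

Total seconds to the label: (0 × 3600 + 51 × 60 + 44) = 3104.
Frame index = 3104 × 48 + 18 = 149010.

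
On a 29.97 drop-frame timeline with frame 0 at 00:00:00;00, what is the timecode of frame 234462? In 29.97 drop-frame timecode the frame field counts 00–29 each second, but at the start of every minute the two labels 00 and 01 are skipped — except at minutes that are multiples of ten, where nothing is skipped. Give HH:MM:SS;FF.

Each 10-minute DF block holds 10 × 60 × 30 − 9 × 2 = 17982 frames. 234462 ÷ 17982 → 13 full blocks, remainder 696.
Within the partial block the first minute is 1800 frames and each further minute 1798, so 0 further minute boundaries passed. Total skipped labels = 18 × 13 + 2 × 0 = 234.
Non-drop label index = 234462 + 234 = 234696; at 30 labels/s that is 02:10:23:06, i.e. DF 02:10:23;06.

02:10:23;06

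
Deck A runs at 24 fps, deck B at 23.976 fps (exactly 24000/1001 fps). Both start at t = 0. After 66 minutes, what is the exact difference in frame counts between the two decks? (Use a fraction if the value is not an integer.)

8640/91 frames

66 min = 3960 s.
A emits 24 × 3960 = 95040 frames; B emits 24000/1001 × 3960 = 8640000/91.
Difference = 8640/91 frames (≈ 94.9451); B is behind A.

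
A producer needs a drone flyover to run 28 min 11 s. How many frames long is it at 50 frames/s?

84550 frames

28 min 11 s = 1691 s.
Frames = 1691 × 50 = 84550.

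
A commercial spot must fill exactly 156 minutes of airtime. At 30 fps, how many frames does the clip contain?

280800 frames

156 min = 9360 s.
Frames = 9360 × 30 = 280800.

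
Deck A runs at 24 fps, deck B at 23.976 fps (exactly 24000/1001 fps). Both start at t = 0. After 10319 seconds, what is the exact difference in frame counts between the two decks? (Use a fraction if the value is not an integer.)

247656/1001 frames

A emits 24 × 10319 = 247656 frames; B emits 24000/1001 × 10319 = 247656000/1001.
Difference = 247656/1001 frames (≈ 247.4086); B is behind A.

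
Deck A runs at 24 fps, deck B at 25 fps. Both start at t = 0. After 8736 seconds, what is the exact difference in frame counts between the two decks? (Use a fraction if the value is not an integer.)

A emits 24 × 8736 = 209664 frames; B emits 25 × 8736 = 218400.
Difference = 8736 frames; B is ahead of A.

8736 frames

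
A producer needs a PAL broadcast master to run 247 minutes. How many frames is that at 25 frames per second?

370500 frames

247 min = 14820 s.
Frames = 14820 × 25 = 370500.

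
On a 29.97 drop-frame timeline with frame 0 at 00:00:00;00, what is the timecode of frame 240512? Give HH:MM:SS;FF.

Ten DF minutes hold 17982 frames, so frame 240512 lies in block 13 (frames 233766–251747) with 6746 frames into that block.
The block's first minute is 1800 frames and the rest 1798 each; 6746 frames reaches minute 3, so 13 × 18 + 3 × 2 = 240 labels have been skipped so far.
Adding those back, label number 240512 + 240 = 240752 at 30 labels/s is 8025 s + 2 f = 2 h 13 min 45 s frame 2, i.e. 02:13:45;02.

02:13:45;02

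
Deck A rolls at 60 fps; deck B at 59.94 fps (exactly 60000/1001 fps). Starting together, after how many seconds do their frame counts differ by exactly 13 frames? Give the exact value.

13013/60 seconds

The gap grows by |60000/1001 − 60| = 60/1001 frames per second.
Time for a 13-frame gap: 13 ÷ (60/1001) = 13013/60 s.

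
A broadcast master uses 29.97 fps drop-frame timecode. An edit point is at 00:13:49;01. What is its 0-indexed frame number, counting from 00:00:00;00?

As if non-drop at 30 labels/s: (0 × 3600 + 13 × 60 + 49) × 30 + 1 = 24871.
Minute boundaries passed: 13; those not divisible by 10: 13 − 1 = 12; dropped labels = 2 × 12 = 24.
Actual frame index = 24871 − 24 = 24847.

24847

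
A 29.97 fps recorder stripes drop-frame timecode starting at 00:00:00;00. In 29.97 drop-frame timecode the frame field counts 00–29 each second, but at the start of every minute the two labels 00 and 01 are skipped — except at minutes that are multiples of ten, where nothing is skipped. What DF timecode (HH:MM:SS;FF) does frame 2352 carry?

00:01:18;14

Each 10-minute DF block holds 10 × 60 × 30 − 9 × 2 = 17982 frames. 2352 ÷ 17982 → 0 full blocks, remainder 2352.
Within the partial block the first minute is 1800 frames and each further minute 1798, so 1 further minute boundary passed. Total skipped labels = 18 × 0 + 2 × 1 = 2.
Non-drop label index = 2352 + 2 = 2354; at 30 labels/s that is 00:01:18:14, i.e. DF 00:01:18;14.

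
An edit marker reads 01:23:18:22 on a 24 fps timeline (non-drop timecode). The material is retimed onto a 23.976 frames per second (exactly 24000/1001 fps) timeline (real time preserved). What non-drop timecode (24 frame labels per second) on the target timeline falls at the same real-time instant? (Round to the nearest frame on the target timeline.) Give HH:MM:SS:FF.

Source frame index: (1×3600 + 23×60 + 18) × 24 + 22 = 119974.
Real time: 119974 / (24) = 59987/12 s.
Target frame: (59987/12) × (24000/1001) = 119974000/1001 ≈ 119854.146 → 119854.
At 24 labels/s: frame 119854 → 01:23:13:22.

01:23:13:22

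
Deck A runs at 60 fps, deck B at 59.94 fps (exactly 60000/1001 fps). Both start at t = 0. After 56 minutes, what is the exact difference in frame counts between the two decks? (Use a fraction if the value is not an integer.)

28800/143 frames

56 min = 3360 s.
A emits 60 × 3360 = 201600 frames; B emits 60000/1001 × 3360 = 28800000/143.
Difference = 28800/143 frames (≈ 201.3986); B is behind A.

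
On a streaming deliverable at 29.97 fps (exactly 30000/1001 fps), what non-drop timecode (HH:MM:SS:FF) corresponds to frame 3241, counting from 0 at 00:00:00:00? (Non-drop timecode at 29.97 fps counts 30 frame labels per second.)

3241 ÷ 30 = 108 full seconds, remainder 1 frame.
108 s = 0 h 1 min 48 s.
Timecode: 00:01:48:01.

00:01:48:01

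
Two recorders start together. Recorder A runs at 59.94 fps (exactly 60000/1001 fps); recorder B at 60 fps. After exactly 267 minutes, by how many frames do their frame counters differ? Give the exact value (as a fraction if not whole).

267 min = 16020 s.
A emits 60000/1001 × 16020 = 961200000/1001 frames; B emits 60 × 16020 = 961200.
Difference = 961200/1001 frames (≈ 960.2398); B is ahead of A.

961200/1001 frames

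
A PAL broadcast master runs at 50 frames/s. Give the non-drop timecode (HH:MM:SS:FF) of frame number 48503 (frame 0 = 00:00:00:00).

48503 ÷ 50 = 970 full seconds, remainder 3 frames.
970 s = 0 h 16 min 10 s.
Timecode: 00:16:10:03.

00:16:10:03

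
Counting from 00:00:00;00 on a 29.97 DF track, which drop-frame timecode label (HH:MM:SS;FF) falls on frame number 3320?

Each 10-minute DF block holds 10 × 60 × 30 − 9 × 2 = 17982 frames. 3320 ÷ 17982 → 0 full blocks, remainder 3320.
Within the partial block the first minute is 1800 frames and each further minute 1798, so 1 further minute boundary passed. Total skipped labels = 18 × 0 + 2 × 1 = 2.
Non-drop label index = 3320 + 2 = 3322; at 30 labels/s that is 00:01:50:22, i.e. DF 00:01:50;22.

00:01:50;22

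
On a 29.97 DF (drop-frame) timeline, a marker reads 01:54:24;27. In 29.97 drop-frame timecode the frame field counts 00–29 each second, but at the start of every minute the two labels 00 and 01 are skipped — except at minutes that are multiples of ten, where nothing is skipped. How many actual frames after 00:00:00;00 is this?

205741

Complete 10-minute blocks: 11, each 17982 frames → 197802.
Remaining 4 whole minutes in the current block: 1800 + 3 × 1798 = 7194 frames.
Within the current minute: 24 × 30 + 27 − 2 = 745 (labels ;00/;01 skipped at this minute). Total = 197802 + 7194 + 745 = 205741.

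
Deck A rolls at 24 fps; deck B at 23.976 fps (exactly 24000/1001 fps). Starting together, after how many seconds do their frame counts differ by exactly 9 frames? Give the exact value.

375.375 seconds

The gap grows by |24000/1001 − 24| = 24/1001 frames per second.
Time for a 9-frame gap: 9 ÷ (24/1001) = 375.375 s.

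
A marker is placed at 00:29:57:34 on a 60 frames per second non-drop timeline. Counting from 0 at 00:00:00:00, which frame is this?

frame 107854

Total seconds to the label: (0 × 3600 + 29 × 60 + 57) = 1797.
Frame index = 1797 × 60 + 34 = 107854.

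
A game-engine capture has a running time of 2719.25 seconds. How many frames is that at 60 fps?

Frames = 2719.25 × 60 = 163155.

163155 frames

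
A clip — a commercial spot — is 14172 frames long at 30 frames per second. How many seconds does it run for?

Running time = 14172 / (30) = 472.4 s.

472.4 seconds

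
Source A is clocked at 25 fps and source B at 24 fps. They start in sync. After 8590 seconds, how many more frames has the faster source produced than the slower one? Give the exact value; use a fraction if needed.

8590 frames

A emits 25 × 8590 = 214750 frames; B emits 24 × 8590 = 206160.
Difference = 8590 frames; B is behind A.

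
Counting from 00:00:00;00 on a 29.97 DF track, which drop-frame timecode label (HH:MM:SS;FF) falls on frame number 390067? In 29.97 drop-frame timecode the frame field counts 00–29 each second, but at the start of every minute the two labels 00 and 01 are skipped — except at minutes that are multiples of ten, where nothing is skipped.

03:36:55;07

Ten DF minutes hold 17982 frames, so frame 390067 lies in block 21 (frames 377622–395603) with 12445 frames into that block.
The block's first minute is 1800 frames and the rest 1798 each; 12445 frames reaches minute 6, so 21 × 18 + 6 × 2 = 390 labels have been skipped so far.
Adding those back, label number 390067 + 390 = 390457 at 30 labels/s is 13015 s + 7 f = 3 h 36 min 55 s frame 7, i.e. 03:36:55;07.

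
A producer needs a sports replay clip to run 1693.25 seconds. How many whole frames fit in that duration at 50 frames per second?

84662 frames

Frames = 1693.25 × 50 = 169325/2 ≈ 84662.5000.
Complete frames: 84662.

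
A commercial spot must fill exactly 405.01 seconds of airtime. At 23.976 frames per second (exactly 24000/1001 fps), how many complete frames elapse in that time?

Frames = 405.01 × 24000/1001 = 9720240/1001 ≈ 9710.5295.
Complete frames: 9710.

9710 frames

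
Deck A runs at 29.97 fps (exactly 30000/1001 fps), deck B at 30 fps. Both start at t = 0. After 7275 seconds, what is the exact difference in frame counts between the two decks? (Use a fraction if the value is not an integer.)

218250/1001 frames

A emits 30000/1001 × 7275 = 218250000/1001 frames; B emits 30 × 7275 = 218250.
Difference = 218250/1001 frames (≈ 218.0320); B is ahead of A.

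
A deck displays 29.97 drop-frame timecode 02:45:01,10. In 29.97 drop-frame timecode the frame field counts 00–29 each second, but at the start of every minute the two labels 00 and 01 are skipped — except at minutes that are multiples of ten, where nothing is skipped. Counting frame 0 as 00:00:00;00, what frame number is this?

296742

As if non-drop at 30 labels/s: (2 × 3600 + 45 × 60 + 1) × 30 + 10 = 297040.
Minute boundaries passed: 165; those not divisible by 10: 165 − 16 = 149; dropped labels = 2 × 149 = 298.
Actual frame index = 297040 − 298 = 296742.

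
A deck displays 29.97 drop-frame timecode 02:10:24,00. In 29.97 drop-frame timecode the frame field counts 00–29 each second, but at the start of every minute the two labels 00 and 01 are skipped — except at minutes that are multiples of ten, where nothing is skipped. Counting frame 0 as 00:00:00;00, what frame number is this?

234486

As if non-drop at 30 labels/s: (2 × 3600 + 10 × 60 + 24) × 30 + 0 = 234720.
Minute boundaries passed: 130; those not divisible by 10: 130 − 13 = 117; dropped labels = 2 × 117 = 234.
Actual frame index = 234720 − 234 = 234486.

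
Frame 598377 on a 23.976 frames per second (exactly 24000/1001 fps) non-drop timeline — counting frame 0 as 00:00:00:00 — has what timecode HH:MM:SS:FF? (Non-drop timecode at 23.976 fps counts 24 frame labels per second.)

598377 ÷ 24 = 24932 full seconds, remainder 9 frames.
24932 s = 6 h 55 min 32 s.
Timecode: 06:55:32:09.

06:55:32:09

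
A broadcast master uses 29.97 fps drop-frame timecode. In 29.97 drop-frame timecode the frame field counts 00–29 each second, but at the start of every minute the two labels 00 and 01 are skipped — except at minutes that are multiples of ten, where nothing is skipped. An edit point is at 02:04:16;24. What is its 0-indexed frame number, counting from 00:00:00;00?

As if non-drop at 30 labels/s: (2 × 3600 + 4 × 60 + 16) × 30 + 24 = 223704.
Minute boundaries passed: 124; those not divisible by 10: 124 − 12 = 112; dropped labels = 2 × 112 = 224.
Actual frame index = 223704 − 224 = 223480.

223480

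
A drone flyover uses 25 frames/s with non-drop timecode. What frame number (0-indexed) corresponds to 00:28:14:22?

Total seconds to the label: (0 × 3600 + 28 × 60 + 14) = 1694.
Frame index = 1694 × 25 + 22 = 42372.

42372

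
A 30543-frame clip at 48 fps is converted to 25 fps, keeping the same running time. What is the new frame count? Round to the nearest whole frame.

Frames at target rate = 30543 × (25) / (48) = 254525/16 ≈ 15907.812.
Nearest whole frame: 15908.

15908 frames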